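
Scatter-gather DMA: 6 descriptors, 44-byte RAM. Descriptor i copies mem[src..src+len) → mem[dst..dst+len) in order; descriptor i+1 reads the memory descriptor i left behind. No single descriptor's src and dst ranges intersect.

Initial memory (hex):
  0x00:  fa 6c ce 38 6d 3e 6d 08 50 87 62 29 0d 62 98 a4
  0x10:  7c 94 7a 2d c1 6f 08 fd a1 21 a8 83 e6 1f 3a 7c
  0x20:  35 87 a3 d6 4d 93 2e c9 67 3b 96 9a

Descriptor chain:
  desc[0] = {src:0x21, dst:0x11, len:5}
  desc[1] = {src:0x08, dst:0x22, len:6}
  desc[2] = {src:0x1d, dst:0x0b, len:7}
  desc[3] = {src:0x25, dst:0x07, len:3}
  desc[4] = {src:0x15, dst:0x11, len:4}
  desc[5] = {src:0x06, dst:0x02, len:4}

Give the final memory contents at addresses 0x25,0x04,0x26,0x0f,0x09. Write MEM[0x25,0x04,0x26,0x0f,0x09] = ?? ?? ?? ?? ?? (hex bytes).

[0] 0x21->0x11 len=5 : 87 a3 d6 4d 93
[1] 0x08->0x22 len=6 : 50 87 62 29 0d 62
[2] 0x1d->0x0b len=7 : 1f 3a 7c 35 87 50 87
[3] 0x25->0x07 len=3 : 29 0d 62
[4] 0x15->0x11 len=4 : 93 08 fd a1
[5] 0x06->0x02 len=4 : 6d 29 0d 62
query mem[0x25]=0x29, mem[0x04]=0x0d, mem[0x26]=0x0d, mem[0x0f]=0x87, mem[0x09]=0x62

MEM[0x25,0x04,0x26,0x0f,0x09] = 29 0d 0d 87 62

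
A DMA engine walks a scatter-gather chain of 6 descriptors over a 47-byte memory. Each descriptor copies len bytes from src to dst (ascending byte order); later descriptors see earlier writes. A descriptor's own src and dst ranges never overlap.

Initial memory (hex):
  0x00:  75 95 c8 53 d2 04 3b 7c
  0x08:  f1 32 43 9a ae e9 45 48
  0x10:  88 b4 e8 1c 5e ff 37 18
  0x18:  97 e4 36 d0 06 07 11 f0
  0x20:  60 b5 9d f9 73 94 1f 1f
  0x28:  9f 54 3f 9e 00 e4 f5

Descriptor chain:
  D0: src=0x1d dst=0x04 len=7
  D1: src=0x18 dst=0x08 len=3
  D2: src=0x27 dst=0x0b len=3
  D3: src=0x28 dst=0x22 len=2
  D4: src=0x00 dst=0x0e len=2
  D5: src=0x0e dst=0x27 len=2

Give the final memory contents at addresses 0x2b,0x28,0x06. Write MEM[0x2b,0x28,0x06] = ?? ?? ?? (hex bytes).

MEM[0x2b,0x28,0x06] = 9e 95 f0

#0 dst[0x04+7] := {0x07,0x11,0xf0,0x60,0xb5,0x9d,0xf9}
#1 dst[0x08+3] := {0x97,0xe4,0x36}
#2 dst[0x0b+3] := {0x1f,0x9f,0x54}
#3 dst[0x22+2] := {0x9f,0x54}
#4 dst[0x0e+2] := {0x75,0x95}
#5 dst[0x27+2] := {0x75,0x95}
query mem[0x2b]=0x9e, mem[0x28]=0x95, mem[0x06]=0xf0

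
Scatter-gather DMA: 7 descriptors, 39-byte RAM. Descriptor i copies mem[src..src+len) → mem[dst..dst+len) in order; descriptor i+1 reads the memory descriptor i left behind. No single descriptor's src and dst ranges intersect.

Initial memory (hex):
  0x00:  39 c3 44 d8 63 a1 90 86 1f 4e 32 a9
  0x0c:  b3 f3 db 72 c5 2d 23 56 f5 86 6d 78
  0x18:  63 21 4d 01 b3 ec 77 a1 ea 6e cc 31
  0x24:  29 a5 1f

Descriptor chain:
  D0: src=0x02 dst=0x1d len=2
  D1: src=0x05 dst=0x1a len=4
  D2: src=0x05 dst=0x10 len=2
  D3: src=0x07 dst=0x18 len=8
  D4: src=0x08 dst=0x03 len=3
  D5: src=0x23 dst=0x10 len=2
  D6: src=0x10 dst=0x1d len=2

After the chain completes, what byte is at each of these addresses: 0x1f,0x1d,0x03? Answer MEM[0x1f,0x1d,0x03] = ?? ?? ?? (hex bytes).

[0] 0x02->0x1d len=2 : 44 d8
[1] 0x05->0x1a len=4 : a1 90 86 1f
[2] 0x05->0x10 len=2 : a1 90
[3] 0x07->0x18 len=8 : 86 1f 4e 32 a9 b3 f3 db
[4] 0x08->0x03 len=3 : 1f 4e 32
[5] 0x23->0x10 len=2 : 31 29
[6] 0x10->0x1d len=2 : 31 29
query mem[0x1f]=0xdb, mem[0x1d]=0x31, mem[0x03]=0x1f

MEM[0x1f,0x1d,0x03] = db 31 1f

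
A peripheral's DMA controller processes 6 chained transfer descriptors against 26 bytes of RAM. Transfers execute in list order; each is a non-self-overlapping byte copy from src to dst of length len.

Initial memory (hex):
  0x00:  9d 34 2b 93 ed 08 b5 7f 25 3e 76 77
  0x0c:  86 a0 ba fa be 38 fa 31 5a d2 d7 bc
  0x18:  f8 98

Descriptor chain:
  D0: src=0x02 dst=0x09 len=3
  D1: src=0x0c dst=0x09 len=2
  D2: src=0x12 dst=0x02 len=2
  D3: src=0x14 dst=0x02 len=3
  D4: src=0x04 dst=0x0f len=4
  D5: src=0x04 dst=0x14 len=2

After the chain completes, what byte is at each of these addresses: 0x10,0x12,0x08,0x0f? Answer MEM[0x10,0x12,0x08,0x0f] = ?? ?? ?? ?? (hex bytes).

#0 dst[0x09+3] := {0x2b,0x93,0xed}
#1 dst[0x09+2] := {0x86,0xa0}
#2 dst[0x02+2] := {0xfa,0x31}
#3 dst[0x02+3] := {0x5a,0xd2,0xd7}
#4 dst[0x0f+4] := {0xd7,0x08,0xb5,0x7f}
#5 dst[0x14+2] := {0xd7,0x08}
query mem[0x10]=0x08, mem[0x12]=0x7f, mem[0x08]=0x25, mem[0x0f]=0xd7

MEM[0x10,0x12,0x08,0x0f] = 08 7f 25 d7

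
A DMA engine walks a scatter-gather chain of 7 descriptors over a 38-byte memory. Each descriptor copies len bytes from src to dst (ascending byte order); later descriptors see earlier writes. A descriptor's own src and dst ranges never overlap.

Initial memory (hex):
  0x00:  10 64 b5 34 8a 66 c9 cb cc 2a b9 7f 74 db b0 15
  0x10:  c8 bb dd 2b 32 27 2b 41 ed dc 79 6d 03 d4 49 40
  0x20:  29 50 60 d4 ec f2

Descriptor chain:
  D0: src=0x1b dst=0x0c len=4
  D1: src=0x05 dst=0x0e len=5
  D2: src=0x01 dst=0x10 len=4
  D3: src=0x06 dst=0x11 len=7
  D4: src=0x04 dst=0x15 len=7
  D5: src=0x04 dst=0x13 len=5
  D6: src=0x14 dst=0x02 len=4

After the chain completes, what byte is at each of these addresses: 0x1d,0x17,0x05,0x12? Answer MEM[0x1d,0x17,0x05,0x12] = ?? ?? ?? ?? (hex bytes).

[0] 0x1b->0x0c len=4 : 6d 03 d4 49
[1] 0x05->0x0e len=5 : 66 c9 cb cc 2a
[2] 0x01->0x10 len=4 : 64 b5 34 8a
[3] 0x06->0x11 len=7 : c9 cb cc 2a b9 7f 6d
[4] 0x04->0x15 len=7 : 8a 66 c9 cb cc 2a b9
[5] 0x04->0x13 len=5 : 8a 66 c9 cb cc
[6] 0x14->0x02 len=4 : 66 c9 cb cc
query mem[0x1d]=0xd4, mem[0x17]=0xcc, mem[0x05]=0xcc, mem[0x12]=0xcb

MEM[0x1d,0x17,0x05,0x12] = d4 cc cc cb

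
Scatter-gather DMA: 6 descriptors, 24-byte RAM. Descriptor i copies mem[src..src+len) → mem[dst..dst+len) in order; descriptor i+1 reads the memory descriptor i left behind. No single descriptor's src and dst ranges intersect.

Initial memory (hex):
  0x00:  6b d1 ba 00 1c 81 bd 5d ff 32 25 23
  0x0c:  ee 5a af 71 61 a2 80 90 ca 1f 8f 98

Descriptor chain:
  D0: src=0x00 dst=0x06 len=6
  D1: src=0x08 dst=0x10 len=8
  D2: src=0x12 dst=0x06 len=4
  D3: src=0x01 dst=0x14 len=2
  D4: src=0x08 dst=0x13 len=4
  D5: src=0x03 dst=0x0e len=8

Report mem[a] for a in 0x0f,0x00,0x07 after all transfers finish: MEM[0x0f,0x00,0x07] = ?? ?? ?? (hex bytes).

MEM[0x0f,0x00,0x07] = 1c 6b 81

  after D0: wrote 6B at 0x06 = 6bd1ba001c81
  after D1: wrote 8B at 0x10 = ba001c81ee5aaf71
  after D2: wrote 4B at 0x06 = 1c81ee5a
  after D3: wrote 2B at 0x14 = d1ba
  after D4: wrote 4B at 0x13 = ee5a1c81
  after D5: wrote 8B at 0x0e = 001c811c81ee5a1c
query mem[0x0f]=0x1c, mem[0x00]=0x6b, mem[0x07]=0x81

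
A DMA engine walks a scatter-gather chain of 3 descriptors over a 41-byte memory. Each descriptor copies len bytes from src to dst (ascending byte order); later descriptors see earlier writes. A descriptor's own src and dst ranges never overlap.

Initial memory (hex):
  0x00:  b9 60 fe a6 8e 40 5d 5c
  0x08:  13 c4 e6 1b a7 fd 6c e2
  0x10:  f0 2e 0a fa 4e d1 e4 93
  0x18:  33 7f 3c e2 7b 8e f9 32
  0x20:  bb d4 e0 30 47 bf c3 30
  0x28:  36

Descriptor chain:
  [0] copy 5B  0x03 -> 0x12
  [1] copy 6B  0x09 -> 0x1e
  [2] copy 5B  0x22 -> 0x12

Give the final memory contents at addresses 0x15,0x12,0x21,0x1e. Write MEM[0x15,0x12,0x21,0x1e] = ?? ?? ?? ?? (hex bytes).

MEM[0x15,0x12,0x21,0x1e] = bf fd a7 c4

  after D0: wrote 5B at 0x12 = a68e405d5c
  after D1: wrote 6B at 0x1e = c4e61ba7fd6c
  after D2: wrote 5B at 0x12 = fd6c47bfc3
query mem[0x15]=0xbf, mem[0x12]=0xfd, mem[0x21]=0xa7, mem[0x1e]=0xc4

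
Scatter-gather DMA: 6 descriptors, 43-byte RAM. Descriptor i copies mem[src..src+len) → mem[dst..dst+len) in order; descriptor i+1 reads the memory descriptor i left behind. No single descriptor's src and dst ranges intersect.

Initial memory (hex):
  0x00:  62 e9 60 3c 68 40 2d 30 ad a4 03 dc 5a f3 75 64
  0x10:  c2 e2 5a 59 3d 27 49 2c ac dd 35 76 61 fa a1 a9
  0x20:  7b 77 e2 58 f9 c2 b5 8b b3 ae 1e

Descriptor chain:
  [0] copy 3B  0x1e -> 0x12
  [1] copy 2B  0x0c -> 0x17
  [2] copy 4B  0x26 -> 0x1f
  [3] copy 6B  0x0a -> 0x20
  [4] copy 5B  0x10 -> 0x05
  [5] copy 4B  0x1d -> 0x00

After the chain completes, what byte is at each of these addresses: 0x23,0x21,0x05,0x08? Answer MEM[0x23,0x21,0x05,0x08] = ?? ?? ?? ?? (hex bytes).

MEM[0x23,0x21,0x05,0x08] = f3 dc c2 a9

  after D0: wrote 3B at 0x12 = a1a97b
  after D1: wrote 2B at 0x17 = 5af3
  after D2: wrote 4B at 0x1f = b58bb3ae
  after D3: wrote 6B at 0x20 = 03dc5af37564
  after D4: wrote 5B at 0x05 = c2e2a1a97b
  after D5: wrote 4B at 0x00 = faa1b503
query mem[0x23]=0xf3, mem[0x21]=0xdc, mem[0x05]=0xc2, mem[0x08]=0xa9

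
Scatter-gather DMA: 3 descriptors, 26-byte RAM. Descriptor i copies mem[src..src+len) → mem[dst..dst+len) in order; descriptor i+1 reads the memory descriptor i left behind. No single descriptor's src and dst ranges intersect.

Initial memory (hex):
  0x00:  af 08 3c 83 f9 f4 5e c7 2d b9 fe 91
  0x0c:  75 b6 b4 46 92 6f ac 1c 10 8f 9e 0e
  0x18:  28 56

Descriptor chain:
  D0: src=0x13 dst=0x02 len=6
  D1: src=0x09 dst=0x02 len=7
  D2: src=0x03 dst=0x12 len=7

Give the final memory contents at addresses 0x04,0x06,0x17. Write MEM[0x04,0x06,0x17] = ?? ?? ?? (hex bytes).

MEM[0x04,0x06,0x17] = 91 b6 46

#0 dst[0x02+6] := {0x1c,0x10,0x8f,0x9e,0x0e,0x28}
#1 dst[0x02+7] := {0xb9,0xfe,0x91,0x75,0xb6,0xb4,0x46}
#2 dst[0x12+7] := {0xfe,0x91,0x75,0xb6,0xb4,0x46,0xb9}
query mem[0x04]=0x91, mem[0x06]=0xb6, mem[0x17]=0x46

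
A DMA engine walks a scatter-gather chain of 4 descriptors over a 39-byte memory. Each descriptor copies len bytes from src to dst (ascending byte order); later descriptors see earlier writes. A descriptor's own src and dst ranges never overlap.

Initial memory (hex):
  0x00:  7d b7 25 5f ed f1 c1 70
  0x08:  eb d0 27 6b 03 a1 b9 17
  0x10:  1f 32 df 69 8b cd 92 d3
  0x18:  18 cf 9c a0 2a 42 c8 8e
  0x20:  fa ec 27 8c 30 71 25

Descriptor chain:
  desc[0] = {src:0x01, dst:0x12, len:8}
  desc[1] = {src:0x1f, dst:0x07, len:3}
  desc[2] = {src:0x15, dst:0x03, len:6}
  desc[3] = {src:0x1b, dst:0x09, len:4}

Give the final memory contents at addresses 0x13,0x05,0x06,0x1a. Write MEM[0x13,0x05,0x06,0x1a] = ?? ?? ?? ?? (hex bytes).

D0: mem[0x12..0x19] <- [b7 25 5f ed f1 c1 70 eb]
D1: mem[0x07..0x09] <- [8e fa ec]
D2: mem[0x03..0x08] <- [ed f1 c1 70 eb 9c]
D3: mem[0x09..0x0c] <- [a0 2a 42 c8]
query mem[0x13]=0x25, mem[0x05]=0xc1, mem[0x06]=0x70, mem[0x1a]=0x9c

MEM[0x13,0x05,0x06,0x1a] = 25 c1 70 9c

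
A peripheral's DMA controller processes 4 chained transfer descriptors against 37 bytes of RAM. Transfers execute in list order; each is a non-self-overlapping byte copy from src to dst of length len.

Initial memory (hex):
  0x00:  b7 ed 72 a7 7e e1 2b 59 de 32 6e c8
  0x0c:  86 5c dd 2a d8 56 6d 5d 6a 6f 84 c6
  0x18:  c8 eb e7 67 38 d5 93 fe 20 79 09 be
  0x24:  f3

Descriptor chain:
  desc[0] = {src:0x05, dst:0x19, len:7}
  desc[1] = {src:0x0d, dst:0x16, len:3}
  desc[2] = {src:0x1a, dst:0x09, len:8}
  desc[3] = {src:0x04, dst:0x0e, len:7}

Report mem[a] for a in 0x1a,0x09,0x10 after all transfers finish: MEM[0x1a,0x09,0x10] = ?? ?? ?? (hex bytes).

[0] 0x05->0x19 len=7 : e1 2b 59 de 32 6e c8
[1] 0x0d->0x16 len=3 : 5c dd 2a
[2] 0x1a->0x09 len=8 : 2b 59 de 32 6e c8 20 79
[3] 0x04->0x0e len=7 : 7e e1 2b 59 de 2b 59
query mem[0x1a]=0x2b, mem[0x09]=0x2b, mem[0x10]=0x2b

MEM[0x1a,0x09,0x10] = 2b 2b 2b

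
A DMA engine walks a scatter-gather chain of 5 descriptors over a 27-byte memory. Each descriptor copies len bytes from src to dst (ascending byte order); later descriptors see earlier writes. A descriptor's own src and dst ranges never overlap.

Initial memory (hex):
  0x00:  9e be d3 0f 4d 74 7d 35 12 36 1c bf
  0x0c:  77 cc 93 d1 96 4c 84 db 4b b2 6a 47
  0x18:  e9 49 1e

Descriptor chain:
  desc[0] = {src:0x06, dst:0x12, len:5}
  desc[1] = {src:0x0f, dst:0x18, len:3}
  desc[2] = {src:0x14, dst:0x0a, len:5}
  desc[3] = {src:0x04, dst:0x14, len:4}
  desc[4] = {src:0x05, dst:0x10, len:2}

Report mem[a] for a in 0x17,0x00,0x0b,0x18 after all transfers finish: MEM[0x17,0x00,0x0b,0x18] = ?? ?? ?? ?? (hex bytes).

MEM[0x17,0x00,0x0b,0x18] = 35 9e 36 d1

#0 dst[0x12+5] := {0x7d,0x35,0x12,0x36,0x1c}
#1 dst[0x18+3] := {0xd1,0x96,0x4c}
#2 dst[0x0a+5] := {0x12,0x36,0x1c,0x47,0xd1}
#3 dst[0x14+4] := {0x4d,0x74,0x7d,0x35}
#4 dst[0x10+2] := {0x74,0x7d}
query mem[0x17]=0x35, mem[0x00]=0x9e, mem[0x0b]=0x36, mem[0x18]=0xd1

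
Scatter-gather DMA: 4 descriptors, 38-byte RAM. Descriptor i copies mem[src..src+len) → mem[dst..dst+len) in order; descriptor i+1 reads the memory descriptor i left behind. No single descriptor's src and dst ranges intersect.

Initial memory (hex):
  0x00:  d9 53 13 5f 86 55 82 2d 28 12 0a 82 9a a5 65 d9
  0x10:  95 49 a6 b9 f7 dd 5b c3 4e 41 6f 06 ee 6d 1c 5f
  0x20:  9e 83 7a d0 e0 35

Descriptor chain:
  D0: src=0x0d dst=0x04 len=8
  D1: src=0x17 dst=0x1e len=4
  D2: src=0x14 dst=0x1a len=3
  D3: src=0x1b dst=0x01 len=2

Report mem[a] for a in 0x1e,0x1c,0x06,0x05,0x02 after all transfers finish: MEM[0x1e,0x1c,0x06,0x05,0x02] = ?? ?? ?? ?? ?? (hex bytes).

#0 dst[0x04+8] := {0xa5,0x65,0xd9,0x95,0x49,0xa6,0xb9,0xf7}
#1 dst[0x1e+4] := {0xc3,0x4e,0x41,0x6f}
#2 dst[0x1a+3] := {0xf7,0xdd,0x5b}
#3 dst[0x01+2] := {0xdd,0x5b}
query mem[0x1e]=0xc3, mem[0x1c]=0x5b, mem[0x06]=0xd9, mem[0x05]=0x65, mem[0x02]=0x5b

MEM[0x1e,0x1c,0x06,0x05,0x02] = c3 5b d9 65 5b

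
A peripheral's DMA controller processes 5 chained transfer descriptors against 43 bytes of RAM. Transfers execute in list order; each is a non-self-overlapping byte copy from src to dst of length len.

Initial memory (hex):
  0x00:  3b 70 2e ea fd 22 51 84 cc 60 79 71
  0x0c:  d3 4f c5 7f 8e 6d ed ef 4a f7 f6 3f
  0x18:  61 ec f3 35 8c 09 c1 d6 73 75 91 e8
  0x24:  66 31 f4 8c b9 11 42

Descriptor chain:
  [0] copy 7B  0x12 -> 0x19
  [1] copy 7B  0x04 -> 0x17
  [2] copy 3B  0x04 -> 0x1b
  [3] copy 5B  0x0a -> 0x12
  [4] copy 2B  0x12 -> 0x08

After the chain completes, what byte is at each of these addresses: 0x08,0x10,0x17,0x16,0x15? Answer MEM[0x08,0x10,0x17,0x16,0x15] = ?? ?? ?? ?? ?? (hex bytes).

MEM[0x08,0x10,0x17,0x16,0x15] = 79 8e fd c5 4f

D0: mem[0x19..0x1f] <- [ed ef 4a f7 f6 3f 61]
D1: mem[0x17..0x1d] <- [fd 22 51 84 cc 60 79]
D2: mem[0x1b..0x1d] <- [fd 22 51]
D3: mem[0x12..0x16] <- [79 71 d3 4f c5]
D4: mem[0x08..0x09] <- [79 71]
query mem[0x08]=0x79, mem[0x10]=0x8e, mem[0x17]=0xfd, mem[0x16]=0xc5, mem[0x15]=0x4f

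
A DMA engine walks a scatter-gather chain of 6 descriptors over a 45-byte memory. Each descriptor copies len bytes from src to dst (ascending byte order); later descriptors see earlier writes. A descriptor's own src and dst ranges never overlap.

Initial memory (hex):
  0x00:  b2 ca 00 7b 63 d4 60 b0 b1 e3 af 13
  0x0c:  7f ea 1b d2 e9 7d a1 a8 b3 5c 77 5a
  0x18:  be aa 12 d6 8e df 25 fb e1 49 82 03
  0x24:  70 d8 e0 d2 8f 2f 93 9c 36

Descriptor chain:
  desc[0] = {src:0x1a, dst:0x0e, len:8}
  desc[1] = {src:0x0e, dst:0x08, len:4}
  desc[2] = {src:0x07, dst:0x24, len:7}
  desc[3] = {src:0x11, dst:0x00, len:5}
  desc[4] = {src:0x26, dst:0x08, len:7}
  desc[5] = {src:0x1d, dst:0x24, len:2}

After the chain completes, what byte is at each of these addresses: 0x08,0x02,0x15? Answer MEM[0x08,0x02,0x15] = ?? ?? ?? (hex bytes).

MEM[0x08,0x02,0x15] = d6 fb 49

[0] 0x1a->0x0e len=8 : 12 d6 8e df 25 fb e1 49
[1] 0x0e->0x08 len=4 : 12 d6 8e df
[2] 0x07->0x24 len=7 : b0 12 d6 8e df 7f ea
[3] 0x11->0x00 len=5 : df 25 fb e1 49
[4] 0x26->0x08 len=7 : d6 8e df 7f ea 9c 36
[5] 0x1d->0x24 len=2 : df 25
query mem[0x08]=0xd6, mem[0x02]=0xfb, mem[0x15]=0x49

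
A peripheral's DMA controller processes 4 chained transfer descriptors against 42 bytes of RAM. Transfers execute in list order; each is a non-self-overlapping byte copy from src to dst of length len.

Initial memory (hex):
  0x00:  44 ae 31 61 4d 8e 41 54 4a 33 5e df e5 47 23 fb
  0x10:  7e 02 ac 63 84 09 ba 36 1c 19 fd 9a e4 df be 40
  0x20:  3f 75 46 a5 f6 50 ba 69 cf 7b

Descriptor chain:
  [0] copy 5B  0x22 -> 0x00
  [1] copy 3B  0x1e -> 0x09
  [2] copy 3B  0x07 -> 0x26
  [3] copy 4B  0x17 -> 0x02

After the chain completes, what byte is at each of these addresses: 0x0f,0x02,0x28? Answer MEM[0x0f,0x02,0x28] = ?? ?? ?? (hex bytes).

#0 dst[0x00+5] := {0x46,0xa5,0xf6,0x50,0xba}
#1 dst[0x09+3] := {0xbe,0x40,0x3f}
#2 dst[0x26+3] := {0x54,0x4a,0xbe}
#3 dst[0x02+4] := {0x36,0x1c,0x19,0xfd}
query mem[0x0f]=0xfb, mem[0x02]=0x36, mem[0x28]=0xbe

MEM[0x0f,0x02,0x28] = fb 36 be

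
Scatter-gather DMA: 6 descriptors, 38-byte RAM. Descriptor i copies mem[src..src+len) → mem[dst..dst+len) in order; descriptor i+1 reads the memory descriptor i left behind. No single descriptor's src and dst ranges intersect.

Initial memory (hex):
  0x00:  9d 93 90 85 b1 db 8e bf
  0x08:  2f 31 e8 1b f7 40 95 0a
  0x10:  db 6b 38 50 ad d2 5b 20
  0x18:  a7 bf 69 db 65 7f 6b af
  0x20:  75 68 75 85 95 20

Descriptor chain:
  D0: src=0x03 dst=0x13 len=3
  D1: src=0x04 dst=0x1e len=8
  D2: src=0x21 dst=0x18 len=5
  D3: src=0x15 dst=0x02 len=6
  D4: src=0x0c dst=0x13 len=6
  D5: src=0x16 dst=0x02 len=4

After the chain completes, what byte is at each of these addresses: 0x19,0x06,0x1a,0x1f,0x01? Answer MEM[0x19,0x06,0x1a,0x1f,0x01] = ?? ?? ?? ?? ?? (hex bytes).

MEM[0x19,0x06,0x1a,0x1f,0x01] = 2f 2f 31 db 93

  after D0: wrote 3B at 0x13 = 85b1db
  after D1: wrote 8B at 0x1e = b1db8ebf2f31e81b
  after D2: wrote 5B at 0x18 = bf2f31e81b
  after D3: wrote 6B at 0x02 = db5b20bf2f31
  after D4: wrote 6B at 0x13 = f740950adb6b
  after D5: wrote 4B at 0x02 = 0adb6b2f
query mem[0x19]=0x2f, mem[0x06]=0x2f, mem[0x1a]=0x31, mem[0x1f]=0xdb, mem[0x01]=0x93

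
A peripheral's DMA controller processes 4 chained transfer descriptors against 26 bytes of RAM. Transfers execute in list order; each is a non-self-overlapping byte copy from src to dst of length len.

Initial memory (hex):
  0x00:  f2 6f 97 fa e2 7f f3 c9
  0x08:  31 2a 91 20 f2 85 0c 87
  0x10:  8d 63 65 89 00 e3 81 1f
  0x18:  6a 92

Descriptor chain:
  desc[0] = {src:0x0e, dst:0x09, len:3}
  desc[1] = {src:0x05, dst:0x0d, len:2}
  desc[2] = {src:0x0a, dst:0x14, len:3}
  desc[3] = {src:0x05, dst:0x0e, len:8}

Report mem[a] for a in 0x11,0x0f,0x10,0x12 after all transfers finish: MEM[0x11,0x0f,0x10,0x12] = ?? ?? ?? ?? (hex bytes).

D0: mem[0x09..0x0b] <- [0c 87 8d]
D1: mem[0x0d..0x0e] <- [7f f3]
D2: mem[0x14..0x16] <- [87 8d f2]
D3: mem[0x0e..0x15] <- [7f f3 c9 31 0c 87 8d f2]
query mem[0x11]=0x31, mem[0x0f]=0xf3, mem[0x10]=0xc9, mem[0x12]=0x0c

MEM[0x11,0x0f,0x10,0x12] = 31 f3 c9 0c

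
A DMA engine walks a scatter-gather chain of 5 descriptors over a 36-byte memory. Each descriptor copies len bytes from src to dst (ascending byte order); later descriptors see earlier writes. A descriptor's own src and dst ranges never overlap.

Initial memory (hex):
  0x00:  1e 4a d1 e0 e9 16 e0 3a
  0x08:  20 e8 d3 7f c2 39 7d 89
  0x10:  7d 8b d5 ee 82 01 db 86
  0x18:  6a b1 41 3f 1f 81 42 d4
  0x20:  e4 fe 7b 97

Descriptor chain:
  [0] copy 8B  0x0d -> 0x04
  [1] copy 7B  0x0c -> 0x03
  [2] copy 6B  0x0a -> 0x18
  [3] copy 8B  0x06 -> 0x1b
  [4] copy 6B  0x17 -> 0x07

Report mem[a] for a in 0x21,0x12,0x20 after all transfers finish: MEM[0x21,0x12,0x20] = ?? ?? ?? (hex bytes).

D0: mem[0x04..0x0b] <- [39 7d 89 7d 8b d5 ee 82]
D1: mem[0x03..0x09] <- [c2 39 7d 89 7d 8b d5]
D2: mem[0x18..0x1d] <- [ee 82 c2 39 7d 89]
D3: mem[0x1b..0x22] <- [89 7d 8b d5 ee 82 c2 39]
D4: mem[0x07..0x0c] <- [86 ee 82 c2 89 7d]
query mem[0x21]=0xc2, mem[0x12]=0xd5, mem[0x20]=0x82

MEM[0x21,0x12,0x20] = c2 d5 82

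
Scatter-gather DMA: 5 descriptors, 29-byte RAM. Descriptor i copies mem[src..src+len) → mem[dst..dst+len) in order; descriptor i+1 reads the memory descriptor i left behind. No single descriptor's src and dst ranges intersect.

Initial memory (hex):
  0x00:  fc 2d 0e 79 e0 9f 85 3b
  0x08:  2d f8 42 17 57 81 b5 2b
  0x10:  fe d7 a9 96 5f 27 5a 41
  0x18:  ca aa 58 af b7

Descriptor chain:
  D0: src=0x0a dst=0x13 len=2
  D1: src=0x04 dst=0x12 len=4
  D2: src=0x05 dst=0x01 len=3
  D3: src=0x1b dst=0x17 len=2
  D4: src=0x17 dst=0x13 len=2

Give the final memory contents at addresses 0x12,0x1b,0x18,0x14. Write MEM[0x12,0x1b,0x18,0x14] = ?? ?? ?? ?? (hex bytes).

MEM[0x12,0x1b,0x18,0x14] = e0 af b7 b7

D0: mem[0x13..0x14] <- [42 17]
D1: mem[0x12..0x15] <- [e0 9f 85 3b]
D2: mem[0x01..0x03] <- [9f 85 3b]
D3: mem[0x17..0x18] <- [af b7]
D4: mem[0x13..0x14] <- [af b7]
query mem[0x12]=0xe0, mem[0x1b]=0xaf, mem[0x18]=0xb7, mem[0x14]=0xb7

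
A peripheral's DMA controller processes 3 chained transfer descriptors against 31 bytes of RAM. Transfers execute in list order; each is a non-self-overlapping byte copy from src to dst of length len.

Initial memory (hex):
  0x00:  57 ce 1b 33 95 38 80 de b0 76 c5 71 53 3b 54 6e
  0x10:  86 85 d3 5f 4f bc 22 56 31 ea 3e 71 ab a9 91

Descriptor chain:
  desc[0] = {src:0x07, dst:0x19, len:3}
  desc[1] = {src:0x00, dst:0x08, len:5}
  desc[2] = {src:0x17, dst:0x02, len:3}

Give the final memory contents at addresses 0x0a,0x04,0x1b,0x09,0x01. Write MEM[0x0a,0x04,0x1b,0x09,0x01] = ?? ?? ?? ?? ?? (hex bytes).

MEM[0x0a,0x04,0x1b,0x09,0x01] = 1b de 76 ce ce

[0] 0x07->0x19 len=3 : de b0 76
[1] 0x00->0x08 len=5 : 57 ce 1b 33 95
[2] 0x17->0x02 len=3 : 56 31 de
query mem[0x0a]=0x1b, mem[0x04]=0xde, mem[0x1b]=0x76, mem[0x09]=0xce, mem[0x01]=0xce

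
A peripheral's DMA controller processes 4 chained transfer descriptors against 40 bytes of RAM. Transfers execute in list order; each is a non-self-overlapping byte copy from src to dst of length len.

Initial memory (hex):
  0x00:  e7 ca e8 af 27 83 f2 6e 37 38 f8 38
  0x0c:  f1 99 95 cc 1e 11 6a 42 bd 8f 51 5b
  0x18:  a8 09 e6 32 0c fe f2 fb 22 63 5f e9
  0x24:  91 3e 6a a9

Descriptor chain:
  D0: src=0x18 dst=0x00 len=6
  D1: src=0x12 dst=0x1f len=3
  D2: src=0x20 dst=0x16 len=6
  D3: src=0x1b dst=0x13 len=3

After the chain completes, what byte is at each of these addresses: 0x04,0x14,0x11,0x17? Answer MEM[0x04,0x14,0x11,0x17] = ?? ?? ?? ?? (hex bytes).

[0] 0x18->0x00 len=6 : a8 09 e6 32 0c fe
[1] 0x12->0x1f len=3 : 6a 42 bd
[2] 0x20->0x16 len=6 : 42 bd 5f e9 91 3e
[3] 0x1b->0x13 len=3 : 3e 0c fe
query mem[0x04]=0x0c, mem[0x14]=0x0c, mem[0x11]=0x11, mem[0x17]=0xbd

MEM[0x04,0x14,0x11,0x17] = 0c 0c 11 bd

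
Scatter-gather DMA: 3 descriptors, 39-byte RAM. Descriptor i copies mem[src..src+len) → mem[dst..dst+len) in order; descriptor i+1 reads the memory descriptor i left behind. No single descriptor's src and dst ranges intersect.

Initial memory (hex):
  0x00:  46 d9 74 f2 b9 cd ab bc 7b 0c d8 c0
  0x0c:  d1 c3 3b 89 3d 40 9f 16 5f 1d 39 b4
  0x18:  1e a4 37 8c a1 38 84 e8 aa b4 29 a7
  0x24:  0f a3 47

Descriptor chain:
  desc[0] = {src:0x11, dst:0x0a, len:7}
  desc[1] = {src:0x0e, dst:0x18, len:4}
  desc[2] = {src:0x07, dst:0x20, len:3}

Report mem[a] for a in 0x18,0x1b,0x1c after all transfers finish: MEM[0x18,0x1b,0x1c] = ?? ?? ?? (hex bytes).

MEM[0x18,0x1b,0x1c] = 1d 40 a1

#0 dst[0x0a+7] := {0x40,0x9f,0x16,0x5f,0x1d,0x39,0xb4}
#1 dst[0x18+4] := {0x1d,0x39,0xb4,0x40}
#2 dst[0x20+3] := {0xbc,0x7b,0x0c}
query mem[0x18]=0x1d, mem[0x1b]=0x40, mem[0x1c]=0xa1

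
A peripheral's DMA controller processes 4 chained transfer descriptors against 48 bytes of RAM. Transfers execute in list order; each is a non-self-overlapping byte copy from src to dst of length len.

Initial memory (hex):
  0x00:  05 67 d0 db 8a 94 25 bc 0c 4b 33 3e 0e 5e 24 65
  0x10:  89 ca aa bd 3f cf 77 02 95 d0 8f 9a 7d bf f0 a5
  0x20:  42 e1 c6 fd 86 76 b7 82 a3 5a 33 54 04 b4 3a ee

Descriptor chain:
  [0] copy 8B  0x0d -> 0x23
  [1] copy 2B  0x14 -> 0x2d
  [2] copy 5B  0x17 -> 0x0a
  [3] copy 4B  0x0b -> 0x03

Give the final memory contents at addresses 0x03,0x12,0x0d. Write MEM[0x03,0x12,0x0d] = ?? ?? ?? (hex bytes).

MEM[0x03,0x12,0x0d] = 95 aa 8f

[0] 0x0d->0x23 len=8 : 5e 24 65 89 ca aa bd 3f
[1] 0x14->0x2d len=2 : 3f cf
[2] 0x17->0x0a len=5 : 02 95 d0 8f 9a
[3] 0x0b->0x03 len=4 : 95 d0 8f 9a
query mem[0x03]=0x95, mem[0x12]=0xaa, mem[0x0d]=0x8f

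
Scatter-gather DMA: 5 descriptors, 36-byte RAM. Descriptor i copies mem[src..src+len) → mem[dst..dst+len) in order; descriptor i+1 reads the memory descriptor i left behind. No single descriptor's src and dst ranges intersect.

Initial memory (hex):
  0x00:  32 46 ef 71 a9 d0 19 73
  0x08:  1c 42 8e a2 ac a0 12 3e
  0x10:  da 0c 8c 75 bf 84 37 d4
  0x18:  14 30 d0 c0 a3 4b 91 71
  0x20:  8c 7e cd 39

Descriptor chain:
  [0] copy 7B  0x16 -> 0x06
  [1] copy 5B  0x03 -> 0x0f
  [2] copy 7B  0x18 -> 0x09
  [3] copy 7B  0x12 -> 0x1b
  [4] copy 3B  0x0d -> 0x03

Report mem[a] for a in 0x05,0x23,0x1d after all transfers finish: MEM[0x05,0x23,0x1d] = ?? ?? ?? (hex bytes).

#0 dst[0x06+7] := {0x37,0xd4,0x14,0x30,0xd0,0xc0,0xa3}
#1 dst[0x0f+5] := {0x71,0xa9,0xd0,0x37,0xd4}
#2 dst[0x09+7] := {0x14,0x30,0xd0,0xc0,0xa3,0x4b,0x91}
#3 dst[0x1b+7] := {0x37,0xd4,0xbf,0x84,0x37,0xd4,0x14}
#4 dst[0x03+3] := {0xa3,0x4b,0x91}
query mem[0x05]=0x91, mem[0x23]=0x39, mem[0x1d]=0xbf

MEM[0x05,0x23,0x1d] = 91 39 bf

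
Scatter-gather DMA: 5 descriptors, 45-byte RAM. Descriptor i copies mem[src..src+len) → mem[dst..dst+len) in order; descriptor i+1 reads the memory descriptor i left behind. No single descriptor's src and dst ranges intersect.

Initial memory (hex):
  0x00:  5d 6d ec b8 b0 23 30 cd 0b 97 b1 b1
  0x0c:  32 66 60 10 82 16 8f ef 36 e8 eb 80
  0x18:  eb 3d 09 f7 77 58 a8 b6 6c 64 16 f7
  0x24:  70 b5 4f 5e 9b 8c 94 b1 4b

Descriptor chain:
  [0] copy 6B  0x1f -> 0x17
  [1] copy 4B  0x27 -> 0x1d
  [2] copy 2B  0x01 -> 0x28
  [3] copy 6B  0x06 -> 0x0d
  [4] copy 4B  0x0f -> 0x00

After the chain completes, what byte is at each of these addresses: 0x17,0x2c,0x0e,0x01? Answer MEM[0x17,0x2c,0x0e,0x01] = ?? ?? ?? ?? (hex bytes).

MEM[0x17,0x2c,0x0e,0x01] = b6 4b cd 97

D0: mem[0x17..0x1c] <- [b6 6c 64 16 f7 70]
D1: mem[0x1d..0x20] <- [5e 9b 8c 94]
D2: mem[0x28..0x29] <- [6d ec]
D3: mem[0x0d..0x12] <- [30 cd 0b 97 b1 b1]
D4: mem[0x00..0x03] <- [0b 97 b1 b1]
query mem[0x17]=0xb6, mem[0x2c]=0x4b, mem[0x0e]=0xcd, mem[0x01]=0x97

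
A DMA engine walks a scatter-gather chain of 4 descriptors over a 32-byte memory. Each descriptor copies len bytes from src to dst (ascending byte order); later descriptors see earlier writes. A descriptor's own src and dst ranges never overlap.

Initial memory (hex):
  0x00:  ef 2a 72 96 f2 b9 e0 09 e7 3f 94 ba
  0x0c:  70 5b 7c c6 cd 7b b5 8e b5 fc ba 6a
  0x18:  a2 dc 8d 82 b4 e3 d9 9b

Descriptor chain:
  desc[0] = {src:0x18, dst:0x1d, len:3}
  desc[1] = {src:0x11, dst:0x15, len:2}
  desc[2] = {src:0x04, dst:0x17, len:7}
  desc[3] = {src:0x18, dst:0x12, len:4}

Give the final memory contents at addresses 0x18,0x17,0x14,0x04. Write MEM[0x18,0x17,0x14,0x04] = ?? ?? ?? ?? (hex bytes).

D0: mem[0x1d..0x1f] <- [a2 dc 8d]
D1: mem[0x15..0x16] <- [7b b5]
D2: mem[0x17..0x1d] <- [f2 b9 e0 09 e7 3f 94]
D3: mem[0x12..0x15] <- [b9 e0 09 e7]
query mem[0x18]=0xb9, mem[0x17]=0xf2, mem[0x14]=0x09, mem[0x04]=0xf2

MEM[0x18,0x17,0x14,0x04] = b9 f2 09 f2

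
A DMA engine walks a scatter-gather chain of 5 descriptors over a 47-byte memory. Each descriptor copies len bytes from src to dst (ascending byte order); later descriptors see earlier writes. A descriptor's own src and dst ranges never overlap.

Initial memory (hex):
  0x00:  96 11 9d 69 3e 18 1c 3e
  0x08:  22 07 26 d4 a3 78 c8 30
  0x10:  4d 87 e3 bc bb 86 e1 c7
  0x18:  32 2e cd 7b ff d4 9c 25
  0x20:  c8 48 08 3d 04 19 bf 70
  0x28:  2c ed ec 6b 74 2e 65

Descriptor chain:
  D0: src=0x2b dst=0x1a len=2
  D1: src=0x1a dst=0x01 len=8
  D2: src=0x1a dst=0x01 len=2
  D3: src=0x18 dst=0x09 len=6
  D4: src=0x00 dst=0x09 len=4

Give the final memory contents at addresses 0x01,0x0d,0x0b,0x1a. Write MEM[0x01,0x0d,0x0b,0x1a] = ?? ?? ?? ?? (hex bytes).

MEM[0x01,0x0d,0x0b,0x1a] = 6b ff 74 6b

D0: mem[0x1a..0x1b] <- [6b 74]
D1: mem[0x01..0x08] <- [6b 74 ff d4 9c 25 c8 48]
D2: mem[0x01..0x02] <- [6b 74]
D3: mem[0x09..0x0e] <- [32 2e 6b 74 ff d4]
D4: mem[0x09..0x0c] <- [96 6b 74 ff]
query mem[0x01]=0x6b, mem[0x0d]=0xff, mem[0x0b]=0x74, mem[0x1a]=0x6b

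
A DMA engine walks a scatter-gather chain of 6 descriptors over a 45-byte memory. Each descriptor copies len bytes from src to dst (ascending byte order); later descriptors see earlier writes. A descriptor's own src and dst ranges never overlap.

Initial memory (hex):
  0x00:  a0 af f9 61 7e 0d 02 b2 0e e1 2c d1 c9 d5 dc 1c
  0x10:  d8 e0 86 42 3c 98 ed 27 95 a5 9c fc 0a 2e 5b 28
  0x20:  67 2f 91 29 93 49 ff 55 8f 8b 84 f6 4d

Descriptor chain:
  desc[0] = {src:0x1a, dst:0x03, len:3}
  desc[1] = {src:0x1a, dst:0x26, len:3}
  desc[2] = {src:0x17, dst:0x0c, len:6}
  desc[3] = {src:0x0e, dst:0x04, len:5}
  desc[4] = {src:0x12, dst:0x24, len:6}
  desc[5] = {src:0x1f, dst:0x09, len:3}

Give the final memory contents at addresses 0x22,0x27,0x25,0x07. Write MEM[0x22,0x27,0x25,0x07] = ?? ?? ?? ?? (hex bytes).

MEM[0x22,0x27,0x25,0x07] = 91 98 42 0a

[0] 0x1a->0x03 len=3 : 9c fc 0a
[1] 0x1a->0x26 len=3 : 9c fc 0a
[2] 0x17->0x0c len=6 : 27 95 a5 9c fc 0a
[3] 0x0e->0x04 len=5 : a5 9c fc 0a 86
[4] 0x12->0x24 len=6 : 86 42 3c 98 ed 27
[5] 0x1f->0x09 len=3 : 28 67 2f
query mem[0x22]=0x91, mem[0x27]=0x98, mem[0x25]=0x42, mem[0x07]=0x0a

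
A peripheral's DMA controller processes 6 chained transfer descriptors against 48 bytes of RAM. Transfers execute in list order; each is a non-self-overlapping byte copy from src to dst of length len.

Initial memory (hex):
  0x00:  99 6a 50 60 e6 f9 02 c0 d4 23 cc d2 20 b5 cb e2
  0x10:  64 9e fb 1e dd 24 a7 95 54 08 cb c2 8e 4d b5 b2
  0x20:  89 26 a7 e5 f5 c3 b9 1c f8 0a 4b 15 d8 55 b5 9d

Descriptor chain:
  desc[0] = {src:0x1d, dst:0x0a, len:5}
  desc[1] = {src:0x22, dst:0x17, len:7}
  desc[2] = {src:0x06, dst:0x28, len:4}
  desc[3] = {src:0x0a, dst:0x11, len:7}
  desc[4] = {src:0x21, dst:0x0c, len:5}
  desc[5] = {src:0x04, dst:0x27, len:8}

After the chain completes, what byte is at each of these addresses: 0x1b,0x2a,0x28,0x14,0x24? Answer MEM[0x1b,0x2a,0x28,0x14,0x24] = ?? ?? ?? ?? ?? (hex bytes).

MEM[0x1b,0x2a,0x28,0x14,0x24] = b9 c0 f9 89 f5

#0 dst[0x0a+5] := {0x4d,0xb5,0xb2,0x89,0x26}
#1 dst[0x17+7] := {0xa7,0xe5,0xf5,0xc3,0xb9,0x1c,0xf8}
#2 dst[0x28+4] := {0x02,0xc0,0xd4,0x23}
#3 dst[0x11+7] := {0x4d,0xb5,0xb2,0x89,0x26,0xe2,0x64}
#4 dst[0x0c+5] := {0x26,0xa7,0xe5,0xf5,0xc3}
#5 dst[0x27+8] := {0xe6,0xf9,0x02,0xc0,0xd4,0x23,0x4d,0xb5}
query mem[0x1b]=0xb9, mem[0x2a]=0xc0, mem[0x28]=0xf9, mem[0x14]=0x89, mem[0x24]=0xf5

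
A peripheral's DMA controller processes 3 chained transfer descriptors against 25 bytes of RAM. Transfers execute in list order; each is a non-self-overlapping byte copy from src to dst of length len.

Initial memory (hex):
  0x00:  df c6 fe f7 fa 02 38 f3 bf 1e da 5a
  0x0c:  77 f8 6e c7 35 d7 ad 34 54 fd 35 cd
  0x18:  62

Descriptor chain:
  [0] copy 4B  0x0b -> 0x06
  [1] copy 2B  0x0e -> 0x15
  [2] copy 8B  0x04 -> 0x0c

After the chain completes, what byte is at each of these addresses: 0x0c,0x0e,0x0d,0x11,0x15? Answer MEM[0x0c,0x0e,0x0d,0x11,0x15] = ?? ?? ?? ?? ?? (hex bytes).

[0] 0x0b->0x06 len=4 : 5a 77 f8 6e
[1] 0x0e->0x15 len=2 : 6e c7
[2] 0x04->0x0c len=8 : fa 02 5a 77 f8 6e da 5a
query mem[0x0c]=0xfa, mem[0x0e]=0x5a, mem[0x0d]=0x02, mem[0x11]=0x6e, mem[0x15]=0x6e

MEM[0x0c,0x0e,0x0d,0x11,0x15] = fa 5a 02 6e 6e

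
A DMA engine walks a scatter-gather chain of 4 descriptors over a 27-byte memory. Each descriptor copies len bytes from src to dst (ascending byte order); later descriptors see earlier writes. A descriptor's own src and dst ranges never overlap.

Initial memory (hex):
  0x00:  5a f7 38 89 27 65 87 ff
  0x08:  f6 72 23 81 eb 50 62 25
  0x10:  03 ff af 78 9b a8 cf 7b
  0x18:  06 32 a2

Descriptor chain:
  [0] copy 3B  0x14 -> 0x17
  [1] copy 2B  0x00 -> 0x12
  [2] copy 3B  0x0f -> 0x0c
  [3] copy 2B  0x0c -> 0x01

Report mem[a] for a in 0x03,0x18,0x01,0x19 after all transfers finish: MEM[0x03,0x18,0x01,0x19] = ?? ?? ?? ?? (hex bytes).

MEM[0x03,0x18,0x01,0x19] = 89 a8 25 cf

D0: mem[0x17..0x19] <- [9b a8 cf]
D1: mem[0x12..0x13] <- [5a f7]
D2: mem[0x0c..0x0e] <- [25 03 ff]
D3: mem[0x01..0x02] <- [25 03]
query mem[0x03]=0x89, mem[0x18]=0xa8, mem[0x01]=0x25, mem[0x19]=0xcf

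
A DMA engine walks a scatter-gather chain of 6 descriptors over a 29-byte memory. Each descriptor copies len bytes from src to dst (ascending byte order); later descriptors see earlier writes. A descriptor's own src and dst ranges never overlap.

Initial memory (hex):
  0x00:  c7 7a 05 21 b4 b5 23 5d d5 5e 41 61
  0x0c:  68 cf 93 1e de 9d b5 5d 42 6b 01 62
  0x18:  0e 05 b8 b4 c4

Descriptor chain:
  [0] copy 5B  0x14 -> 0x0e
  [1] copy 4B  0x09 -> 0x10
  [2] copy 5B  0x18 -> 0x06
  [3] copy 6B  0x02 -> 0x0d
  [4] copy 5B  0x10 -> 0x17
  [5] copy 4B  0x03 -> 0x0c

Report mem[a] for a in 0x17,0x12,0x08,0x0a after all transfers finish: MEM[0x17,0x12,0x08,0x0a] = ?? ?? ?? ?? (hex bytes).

MEM[0x17,0x12,0x08,0x0a] = b5 05 b8 c4

  after D0: wrote 5B at 0x0e = 426b01620e
  after D1: wrote 4B at 0x10 = 5e416168
  after D2: wrote 5B at 0x06 = 0e05b8b4c4
  after D3: wrote 6B at 0x0d = 0521b4b50e05
  after D4: wrote 5B at 0x17 = b50e056842
  after D5: wrote 4B at 0x0c = 21b4b50e
query mem[0x17]=0xb5, mem[0x12]=0x05, mem[0x08]=0xb8, mem[0x0a]=0xc4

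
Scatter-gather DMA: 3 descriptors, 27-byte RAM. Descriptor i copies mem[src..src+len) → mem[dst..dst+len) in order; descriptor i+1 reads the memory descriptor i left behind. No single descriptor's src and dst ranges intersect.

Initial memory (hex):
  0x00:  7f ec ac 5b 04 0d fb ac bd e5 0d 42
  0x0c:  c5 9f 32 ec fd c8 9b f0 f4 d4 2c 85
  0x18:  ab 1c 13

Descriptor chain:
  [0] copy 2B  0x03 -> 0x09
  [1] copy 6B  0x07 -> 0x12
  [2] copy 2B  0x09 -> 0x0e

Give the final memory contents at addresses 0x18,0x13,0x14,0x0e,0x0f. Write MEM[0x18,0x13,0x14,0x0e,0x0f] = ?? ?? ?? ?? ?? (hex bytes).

MEM[0x18,0x13,0x14,0x0e,0x0f] = ab bd 5b 5b 04

[0] 0x03->0x09 len=2 : 5b 04
[1] 0x07->0x12 len=6 : ac bd 5b 04 42 c5
[2] 0x09->0x0e len=2 : 5b 04
query mem[0x18]=0xab, mem[0x13]=0xbd, mem[0x14]=0x5b, mem[0x0e]=0x5b, mem[0x0f]=0x04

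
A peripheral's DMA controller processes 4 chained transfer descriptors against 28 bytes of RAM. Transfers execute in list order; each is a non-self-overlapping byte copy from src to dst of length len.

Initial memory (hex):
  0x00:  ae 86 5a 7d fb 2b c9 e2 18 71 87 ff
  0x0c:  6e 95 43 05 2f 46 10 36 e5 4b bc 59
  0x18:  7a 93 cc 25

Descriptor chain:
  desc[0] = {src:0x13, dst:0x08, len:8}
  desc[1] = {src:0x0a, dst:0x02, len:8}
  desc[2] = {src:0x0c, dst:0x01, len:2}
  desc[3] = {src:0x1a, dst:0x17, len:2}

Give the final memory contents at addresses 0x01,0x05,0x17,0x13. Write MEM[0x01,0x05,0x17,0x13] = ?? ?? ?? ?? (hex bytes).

MEM[0x01,0x05,0x17,0x13] = 59 7a cc 36

  after D0: wrote 8B at 0x08 = 36e54bbc597a93cc
  after D1: wrote 8B at 0x02 = 4bbc597a93cc2f46
  after D2: wrote 2B at 0x01 = 597a
  after D3: wrote 2B at 0x17 = cc25
query mem[0x01]=0x59, mem[0x05]=0x7a, mem[0x17]=0xcc, mem[0x13]=0x36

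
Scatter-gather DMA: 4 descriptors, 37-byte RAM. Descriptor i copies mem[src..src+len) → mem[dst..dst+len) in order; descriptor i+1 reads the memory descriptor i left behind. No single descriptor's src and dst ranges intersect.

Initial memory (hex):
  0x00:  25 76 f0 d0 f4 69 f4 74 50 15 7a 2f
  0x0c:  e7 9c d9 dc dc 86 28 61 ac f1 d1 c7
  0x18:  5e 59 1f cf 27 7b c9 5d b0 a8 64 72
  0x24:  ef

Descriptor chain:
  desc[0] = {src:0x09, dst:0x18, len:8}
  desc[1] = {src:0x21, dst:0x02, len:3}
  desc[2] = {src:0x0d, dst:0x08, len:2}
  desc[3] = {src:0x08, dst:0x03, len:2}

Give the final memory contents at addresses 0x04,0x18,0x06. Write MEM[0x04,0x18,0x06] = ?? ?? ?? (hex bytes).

[0] 0x09->0x18 len=8 : 15 7a 2f e7 9c d9 dc dc
[1] 0x21->0x02 len=3 : a8 64 72
[2] 0x0d->0x08 len=2 : 9c d9
[3] 0x08->0x03 len=2 : 9c d9
query mem[0x04]=0xd9, mem[0x18]=0x15, mem[0x06]=0xf4

MEM[0x04,0x18,0x06] = d9 15 f4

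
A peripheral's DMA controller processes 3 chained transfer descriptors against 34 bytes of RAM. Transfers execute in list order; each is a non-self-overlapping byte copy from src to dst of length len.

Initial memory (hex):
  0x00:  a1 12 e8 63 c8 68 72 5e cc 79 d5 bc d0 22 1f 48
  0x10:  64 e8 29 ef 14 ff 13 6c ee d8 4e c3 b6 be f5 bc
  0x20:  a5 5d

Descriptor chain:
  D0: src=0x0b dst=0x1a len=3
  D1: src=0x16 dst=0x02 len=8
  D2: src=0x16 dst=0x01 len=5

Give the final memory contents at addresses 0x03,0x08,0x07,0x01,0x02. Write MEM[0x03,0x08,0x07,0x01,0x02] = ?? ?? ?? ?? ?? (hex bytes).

[0] 0x0b->0x1a len=3 : bc d0 22
[1] 0x16->0x02 len=8 : 13 6c ee d8 bc d0 22 be
[2] 0x16->0x01 len=5 : 13 6c ee d8 bc
query mem[0x03]=0xee, mem[0x08]=0x22, mem[0x07]=0xd0, mem[0x01]=0x13, mem[0x02]=0x6c

MEM[0x03,0x08,0x07,0x01,0x02] = ee 22 d0 13 6c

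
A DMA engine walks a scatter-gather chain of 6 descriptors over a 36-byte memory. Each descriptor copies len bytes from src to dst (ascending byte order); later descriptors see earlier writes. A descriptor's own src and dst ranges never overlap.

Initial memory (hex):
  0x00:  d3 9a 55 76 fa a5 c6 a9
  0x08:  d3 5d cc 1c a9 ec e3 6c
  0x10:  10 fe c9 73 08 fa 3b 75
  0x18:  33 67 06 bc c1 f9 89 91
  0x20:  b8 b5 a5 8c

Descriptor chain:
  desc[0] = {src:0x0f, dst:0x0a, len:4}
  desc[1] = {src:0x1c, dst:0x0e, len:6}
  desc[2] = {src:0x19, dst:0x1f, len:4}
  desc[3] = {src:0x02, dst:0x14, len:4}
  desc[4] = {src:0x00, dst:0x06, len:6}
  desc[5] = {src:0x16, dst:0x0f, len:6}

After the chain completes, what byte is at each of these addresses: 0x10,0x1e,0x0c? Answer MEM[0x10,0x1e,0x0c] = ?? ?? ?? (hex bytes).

#0 dst[0x0a+4] := {0x6c,0x10,0xfe,0xc9}
#1 dst[0x0e+6] := {0xc1,0xf9,0x89,0x91,0xb8,0xb5}
#2 dst[0x1f+4] := {0x67,0x06,0xbc,0xc1}
#3 dst[0x14+4] := {0x55,0x76,0xfa,0xa5}
#4 dst[0x06+6] := {0xd3,0x9a,0x55,0x76,0xfa,0xa5}
#5 dst[0x0f+6] := {0xfa,0xa5,0x33,0x67,0x06,0xbc}
query mem[0x10]=0xa5, mem[0x1e]=0x89, mem[0x0c]=0xfe

MEM[0x10,0x1e,0x0c] = a5 89 fe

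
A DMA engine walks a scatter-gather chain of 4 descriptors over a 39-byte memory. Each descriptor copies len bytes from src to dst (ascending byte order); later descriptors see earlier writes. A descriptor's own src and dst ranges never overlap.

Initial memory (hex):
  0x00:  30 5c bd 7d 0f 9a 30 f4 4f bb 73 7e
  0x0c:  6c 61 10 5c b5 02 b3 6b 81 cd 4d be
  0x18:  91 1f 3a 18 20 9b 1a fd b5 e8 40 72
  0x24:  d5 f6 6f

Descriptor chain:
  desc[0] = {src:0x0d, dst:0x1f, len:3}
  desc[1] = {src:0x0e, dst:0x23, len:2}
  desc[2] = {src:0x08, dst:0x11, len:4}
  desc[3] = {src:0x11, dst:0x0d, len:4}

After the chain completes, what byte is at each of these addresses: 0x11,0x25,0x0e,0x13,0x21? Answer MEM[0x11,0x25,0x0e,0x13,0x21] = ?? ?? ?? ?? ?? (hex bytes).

MEM[0x11,0x25,0x0e,0x13,0x21] = 4f f6 bb 73 5c

[0] 0x0d->0x1f len=3 : 61 10 5c
[1] 0x0e->0x23 len=2 : 10 5c
[2] 0x08->0x11 len=4 : 4f bb 73 7e
[3] 0x11->0x0d len=4 : 4f bb 73 7e
query mem[0x11]=0x4f, mem[0x25]=0xf6, mem[0x0e]=0xbb, mem[0x13]=0x73, mem[0x21]=0x5c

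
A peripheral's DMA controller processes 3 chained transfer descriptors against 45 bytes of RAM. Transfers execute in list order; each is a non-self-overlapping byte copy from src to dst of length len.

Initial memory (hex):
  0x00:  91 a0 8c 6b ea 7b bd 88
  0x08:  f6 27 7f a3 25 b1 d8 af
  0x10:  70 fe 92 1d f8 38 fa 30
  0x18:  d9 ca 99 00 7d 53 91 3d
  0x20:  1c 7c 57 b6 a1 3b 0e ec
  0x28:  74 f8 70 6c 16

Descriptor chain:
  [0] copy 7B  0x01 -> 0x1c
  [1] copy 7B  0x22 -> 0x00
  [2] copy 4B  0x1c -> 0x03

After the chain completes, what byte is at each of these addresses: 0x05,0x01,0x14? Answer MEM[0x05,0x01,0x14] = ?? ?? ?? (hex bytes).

MEM[0x05,0x01,0x14] = 6b b6 f8

  after D0: wrote 7B at 0x1c = a08c6bea7bbd88
  after D1: wrote 7B at 0x00 = 88b6a13b0eec74
  after D2: wrote 4B at 0x03 = a08c6bea
query mem[0x05]=0x6b, mem[0x01]=0xb6, mem[0x14]=0xf8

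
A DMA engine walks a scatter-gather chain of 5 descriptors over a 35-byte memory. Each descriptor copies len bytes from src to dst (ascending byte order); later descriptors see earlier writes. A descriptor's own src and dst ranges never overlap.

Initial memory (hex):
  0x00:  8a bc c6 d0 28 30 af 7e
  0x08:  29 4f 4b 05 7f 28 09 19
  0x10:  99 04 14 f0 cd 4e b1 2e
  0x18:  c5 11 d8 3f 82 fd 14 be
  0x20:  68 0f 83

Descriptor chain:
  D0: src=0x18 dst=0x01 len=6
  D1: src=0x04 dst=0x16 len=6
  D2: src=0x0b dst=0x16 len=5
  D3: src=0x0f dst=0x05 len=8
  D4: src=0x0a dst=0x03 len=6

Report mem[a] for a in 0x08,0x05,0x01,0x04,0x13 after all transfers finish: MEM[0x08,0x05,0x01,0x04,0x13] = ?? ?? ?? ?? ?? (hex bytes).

MEM[0x08,0x05,0x01,0x04,0x13] = 19 05 c5 4e f0

  after D0: wrote 6B at 0x01 = c511d83f82fd
  after D1: wrote 6B at 0x16 = 3f82fd7e294f
  after D2: wrote 5B at 0x16 = 057f280919
  after D3: wrote 8B at 0x05 = 19990414f0cd4e05
  after D4: wrote 6B at 0x03 = cd4e05280919
query mem[0x08]=0x19, mem[0x05]=0x05, mem[0x01]=0xc5, mem[0x04]=0x4e, mem[0x13]=0xf0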